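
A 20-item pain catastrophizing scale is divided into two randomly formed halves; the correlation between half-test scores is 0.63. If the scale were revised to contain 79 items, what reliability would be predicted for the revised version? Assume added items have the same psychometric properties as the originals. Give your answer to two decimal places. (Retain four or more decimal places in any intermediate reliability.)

0.93

Full-test reliability from the split-half r: r_full = 2(0.63)/(1 + 0.63) = 0.7730
Length factor from 20 to 79 items: n = 79/20 = 3.9500
r_new = n·r_full / (1 + (n − 1)·r_full) = 3.0534 / 3.2804 ≈ 0.9308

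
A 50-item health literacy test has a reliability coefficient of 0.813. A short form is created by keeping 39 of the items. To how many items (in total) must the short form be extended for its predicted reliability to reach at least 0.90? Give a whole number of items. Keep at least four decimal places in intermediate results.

104

Short-form reliability: n = 39/50 = 0.7800; r_39 = n·r/(1+(n−1)r) ≈ 0.7723
Length factor from the short form to reach 0.90: n' = 0.90(1 − 0.7723) / [0.7723(1 − 0.90)] ≈ 2.6535
Total items = 2.6535 × 39 = 103.49, rounded up to 104.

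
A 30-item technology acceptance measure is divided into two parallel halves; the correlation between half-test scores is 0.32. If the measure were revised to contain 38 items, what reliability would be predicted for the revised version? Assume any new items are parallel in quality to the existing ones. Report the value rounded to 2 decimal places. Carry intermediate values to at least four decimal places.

Spearman-Brown correction (n = 2): r_full = 2·0.32/(1 + 0.32) = 0.4848
Then adjust to 38 items: n = 38/30 = 1.2667
r_new = n·r_full / (1 + (n − 1)·r_full) = 0.6141 / 1.1293 ≈ 0.5438

0.54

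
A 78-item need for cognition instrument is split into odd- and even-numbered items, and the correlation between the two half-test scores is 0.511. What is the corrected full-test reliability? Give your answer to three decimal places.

Each half is half the length of the full test, so the full test is n = 2 times a half.
r_full = 2(0.511) / (1 + 0.511)
r_full = 1.0220 / 1.5110 ≈ 0.6764

0.676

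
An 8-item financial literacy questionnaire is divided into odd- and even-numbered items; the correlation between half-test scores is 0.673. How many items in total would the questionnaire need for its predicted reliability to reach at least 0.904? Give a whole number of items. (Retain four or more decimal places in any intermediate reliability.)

Corrected full-test reliability: r_full = 2 × 0.673 / (1 + 0.673) ≈ 0.8045
n = r_tgt(1 − r_full) / [r_full(1 − r_tgt)] = 0.904 × 0.1955 / (0.8045 × 0.096) ≈ 2.2883
Items = 2.2883 × 8 ≈ 18.31 → 19

19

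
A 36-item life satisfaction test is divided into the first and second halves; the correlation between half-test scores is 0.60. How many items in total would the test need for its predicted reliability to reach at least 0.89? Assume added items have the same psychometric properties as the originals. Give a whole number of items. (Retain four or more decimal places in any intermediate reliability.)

98

r_full = 2(0.60)/(1 + 0.60) = 0.7500
Solve Spearman-Brown for n: n = 0.89(1 − 0.7500) / [0.7500(1 − 0.89)] = 2.6970
Items = 2.6970 × 36 ≈ 97.09 → 98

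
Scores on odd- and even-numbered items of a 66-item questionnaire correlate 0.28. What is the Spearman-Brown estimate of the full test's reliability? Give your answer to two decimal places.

0.44

Apply the Spearman-Brown correction with n = 2:
r_full = 2r_hh / (1 + r_hh) = 2 × 0.28 / (1 + 0.28)
       = 0.5600 / 1.2800 = 0.4375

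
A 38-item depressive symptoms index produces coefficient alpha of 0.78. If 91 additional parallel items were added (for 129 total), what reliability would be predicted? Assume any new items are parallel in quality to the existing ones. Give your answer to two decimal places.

Length ratio n = 129/38 = 3.3947
r_new = 3.3947·0.78 / [1 + (3.3947 − 1)·0.78]
     = 2.6479 / 2.8679 = 0.9233

0.92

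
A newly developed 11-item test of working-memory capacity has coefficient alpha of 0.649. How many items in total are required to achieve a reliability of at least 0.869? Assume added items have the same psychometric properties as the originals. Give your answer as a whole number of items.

n = 0.869(1 − 0.649) / [0.649(1 − 0.869)]
  = 0.305019 / 0.085019 = 3.5877
Items needed = n × 11 = 3.5877 × 11 ≈ 39.46 → round up to 40

40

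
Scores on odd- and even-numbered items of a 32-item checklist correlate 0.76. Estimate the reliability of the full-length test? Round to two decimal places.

r_full = 2(0.76) / (1 + 0.76)
       = 1.5200 / 1.7600 = 0.8636

0.86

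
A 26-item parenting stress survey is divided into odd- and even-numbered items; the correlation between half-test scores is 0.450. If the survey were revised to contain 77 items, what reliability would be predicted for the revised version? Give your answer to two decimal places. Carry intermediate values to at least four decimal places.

0.83

Spearman-Brown correction (n = 2): r_full = 2·0.450/(1 + 0.450) = 0.6207
Then adjust to 77 items: n = 77/26 = 2.9615
r_new = n·r_full / (1 + (n − 1)·r_full) = 1.8382 / 2.2175 ≈ 0.8290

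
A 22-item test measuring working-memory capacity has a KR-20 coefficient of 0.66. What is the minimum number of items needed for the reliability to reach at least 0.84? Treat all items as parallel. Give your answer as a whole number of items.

n = [0.84 × 0.34] / [0.66 × 0.16]
  = 0.2856 / 0.1056 = 2.7045
So the test needs 2.7045 × 22 ≈ 59.50 items; rounding up, 60.

60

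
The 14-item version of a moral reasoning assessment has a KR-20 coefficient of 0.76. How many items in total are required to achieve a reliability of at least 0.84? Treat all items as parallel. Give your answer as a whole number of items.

n = [0.84 × 0.24] / [0.76 × 0.16]
n = 0.2016 / 0.1216 ≈ 1.6579
So the test needs 1.6579 × 14 ≈ 23.21 items; rounding up, 24.

24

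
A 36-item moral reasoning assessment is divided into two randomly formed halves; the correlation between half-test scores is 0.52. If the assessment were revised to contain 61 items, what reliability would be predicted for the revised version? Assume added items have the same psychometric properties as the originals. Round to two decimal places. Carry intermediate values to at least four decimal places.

Spearman-Brown correction (n = 2): r_full = 2·0.52/(1 + 0.52) = 0.6842
Then adjust to 61 items: n = 61/36 = 1.6944
r_new = n·r_full / (1 + (n − 1)·r_full) = 1.1593 / 1.4751 ≈ 0.7859

0.79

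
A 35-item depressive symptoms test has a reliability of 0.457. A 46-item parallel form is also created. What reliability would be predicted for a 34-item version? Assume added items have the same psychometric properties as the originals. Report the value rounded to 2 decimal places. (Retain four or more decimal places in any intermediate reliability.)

Only the ratio of lengths matters: n = 34/35 = 0.9714
r_{34} = n·r / (1 + (n − 1)·r) = 0.4439 / 0.9869 ≈ 0.4498

0.45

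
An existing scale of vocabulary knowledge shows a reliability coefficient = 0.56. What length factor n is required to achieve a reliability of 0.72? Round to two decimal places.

2.02

Rearranging the Spearman-Brown formula for n,
n = r_target (1 − r_old) / [ r_old (1 − r_target) ]
n = 0.72 × (1 − 0.56) / [ 0.56 × (1 − 0.72) ]
  = 0.3168 / 0.1568 = 2.0204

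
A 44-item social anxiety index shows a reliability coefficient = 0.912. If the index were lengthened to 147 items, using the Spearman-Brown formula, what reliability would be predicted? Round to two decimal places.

Length ratio n = 147/44 = 3.3409
Apply the Spearman-Brown prophecy formula, r' = nr / [1 + (n − 1)r]:
r_new = 3.3409·0.912 / [1 + (3.3409 − 1)·0.912]
     = 3.0469 / 3.1349 = 0.9719

0.97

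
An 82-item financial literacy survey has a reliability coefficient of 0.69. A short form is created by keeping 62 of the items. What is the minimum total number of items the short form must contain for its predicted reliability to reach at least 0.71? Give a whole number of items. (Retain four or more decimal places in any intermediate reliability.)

Short-form reliability: n = 62/82 = 0.7561; r_62 = n·r/(1+(n−1)r) ≈ 0.6273
Length factor from the short form to reach 0.71: n' = 0.71(1 − 0.6273) / [0.6273(1 − 0.71)] ≈ 1.4546
Items = 1.4546 × 62 ≈ 90.19 → 91

91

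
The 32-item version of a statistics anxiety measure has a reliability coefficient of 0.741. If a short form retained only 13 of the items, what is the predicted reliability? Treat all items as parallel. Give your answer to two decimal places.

0.54

n = 13/32 = 0.4062
Spearman-Brown: r_new = n·r / (1 + (n − 1)·r)
r_new = 0.4062·0.741 / [1 + (0.4062 − 1)·0.741]
     = 0.3010 / 0.5600 = 0.5375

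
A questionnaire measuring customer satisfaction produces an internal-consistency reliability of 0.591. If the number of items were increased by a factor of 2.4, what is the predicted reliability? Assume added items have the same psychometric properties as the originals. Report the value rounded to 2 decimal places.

0.78

Apply the Spearman-Brown prophecy formula, r' = nr / [1 + (n − 1)r]:
r_new = (2.4 × 0.591) / (1 + (2.4 − 1) × 0.591)
     = 1.4184 / 1.8274 = 0.7762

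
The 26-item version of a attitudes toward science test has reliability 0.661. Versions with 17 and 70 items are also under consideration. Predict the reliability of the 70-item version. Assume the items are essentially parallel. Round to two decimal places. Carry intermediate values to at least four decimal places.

Only the ratio of lengths matters: n = 70/26 = 2.6923
r_{70} = n·r / (1 + (n − 1)·r) = 1.7796 / 2.1186 ≈ 0.8400

0.84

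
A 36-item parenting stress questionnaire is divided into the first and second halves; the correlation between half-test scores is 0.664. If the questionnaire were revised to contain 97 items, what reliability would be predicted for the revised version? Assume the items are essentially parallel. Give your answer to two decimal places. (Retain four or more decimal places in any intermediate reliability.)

0.91

Full-test reliability from the split-half r: r_full = 2(0.664)/(1 + 0.664) = 0.7981
Length factor from 36 to 97 items: n = 97/36 = 2.6944
r_new = n·r_full / (1 + (n − 1)·r_full) = 2.1504 / 2.3523 ≈ 0.9142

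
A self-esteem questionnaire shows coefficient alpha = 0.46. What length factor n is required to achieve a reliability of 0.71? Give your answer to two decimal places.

2.87

n = 0.71(1 − 0.46) / [0.46(1 − 0.71)]
  = 0.3834 / 0.1334 = 2.8741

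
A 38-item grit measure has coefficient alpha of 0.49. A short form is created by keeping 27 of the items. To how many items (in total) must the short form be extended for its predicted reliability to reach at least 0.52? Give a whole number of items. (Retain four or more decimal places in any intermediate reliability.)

43

First, r for the 27-item form: n = 27/38 = 0.7105, so r_27 = 0.7105·0.49/(1 + (0.7105 − 1)·0.49) = 0.4057
Length factor from the short form to reach 0.52: n' = 0.52(1 − 0.4057) / [0.4057(1 − 0.52)] ≈ 1.5869
Items = 1.5869 × 27 ≈ 42.85 → 43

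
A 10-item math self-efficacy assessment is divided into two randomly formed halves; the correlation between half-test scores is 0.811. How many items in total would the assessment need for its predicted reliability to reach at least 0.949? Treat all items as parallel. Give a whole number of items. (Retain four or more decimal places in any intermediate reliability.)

22

Corrected full-test reliability: r_full = 2 × 0.811 / (1 + 0.811) ≈ 0.8956
n = r_tgt(1 − r_full) / [r_full(1 − r_tgt)] = 0.949 × 0.1044 / (0.8956 × 0.051) ≈ 2.1691
Required items = 2.1691 × 10 = 21.69, so 22 items.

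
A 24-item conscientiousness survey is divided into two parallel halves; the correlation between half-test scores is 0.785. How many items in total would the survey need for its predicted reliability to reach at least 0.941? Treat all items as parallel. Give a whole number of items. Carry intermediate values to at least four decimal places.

53

r_full = 2(0.785)/(1 + 0.785) = 0.8796
n = r_tgt(1 − r_full) / [r_full(1 − r_tgt)] = 0.941 × 0.1204 / (0.8796 × 0.059) ≈ 2.1831
Items = 2.1831 × 24 ≈ 52.39 → 53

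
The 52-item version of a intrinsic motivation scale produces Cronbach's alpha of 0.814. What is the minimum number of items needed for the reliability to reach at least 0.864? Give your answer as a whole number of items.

76

n = 0.864 × (1 − 0.814) / [ 0.814 × (1 − 0.864) ]
n = 0.160704 / 0.110704 ≈ 1.4517
Items needed = n × 52 = 1.4517 × 52 ≈ 75.49 → round up to 76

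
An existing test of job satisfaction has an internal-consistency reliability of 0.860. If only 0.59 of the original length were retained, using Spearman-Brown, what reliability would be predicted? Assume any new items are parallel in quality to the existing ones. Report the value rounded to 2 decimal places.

By Spearman-Brown, r_new = n r / (1 + (n − 1) r).
r_new = 0.59·0.860 / [1 + (0.59 − 1)·0.860]
     = 0.5074 / 0.6474 = 0.7838

0.78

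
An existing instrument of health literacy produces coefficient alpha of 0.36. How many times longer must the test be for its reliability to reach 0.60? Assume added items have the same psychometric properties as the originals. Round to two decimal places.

2.67

Rearranging the Spearman-Brown formula for n,
n = r*(1 − r) / [ r (1 − r*) ]
n = 0.60(1 − 0.36) / [0.36(1 − 0.60)]
  = 0.3840 / 0.1440 = 2.6667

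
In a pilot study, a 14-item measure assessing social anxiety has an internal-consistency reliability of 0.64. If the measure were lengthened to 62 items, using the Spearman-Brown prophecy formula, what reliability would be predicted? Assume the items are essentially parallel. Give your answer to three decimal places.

n = 62/14 = 4.4286
r_new = 4.4286·0.64 / [1 + (4.4286 − 1)·0.64]
     = 2.8343 / 3.1943 = 0.8873

0.887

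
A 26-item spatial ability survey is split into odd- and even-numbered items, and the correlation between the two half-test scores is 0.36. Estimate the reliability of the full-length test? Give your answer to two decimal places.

0.53

Each half is half the length of the full test, so the full test is n = 2 times a half.
r_full = 2(0.36) / (1 + 0.36)
r_full = 0.7200 / 1.3600 ≈ 0.5294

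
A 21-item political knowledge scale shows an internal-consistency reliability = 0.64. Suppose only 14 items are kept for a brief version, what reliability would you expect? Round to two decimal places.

0.54

n = 14/21 = 0.6667
r_new = (0.6667 × 0.64) / (1 + (0.6667 − 1) × 0.64)
     = 0.4267 / 0.7867 = 0.5424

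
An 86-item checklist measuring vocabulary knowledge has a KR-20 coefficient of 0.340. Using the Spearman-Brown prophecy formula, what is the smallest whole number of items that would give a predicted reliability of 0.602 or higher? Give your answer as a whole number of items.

n = 0.602(1 − 0.340) / [0.340(1 − 0.602)]
n = 0.397320 / 0.135320 ≈ 2.9362
So the test needs 2.9362 × 86 ≈ 252.51 items; rounding up, 253.

253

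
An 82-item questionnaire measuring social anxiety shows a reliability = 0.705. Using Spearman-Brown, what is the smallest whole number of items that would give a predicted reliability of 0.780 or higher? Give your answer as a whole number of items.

Rearranging the Spearman-Brown formula for n,
n = r_target (1 − r_old) / [ r_old (1 − r_target) ]
n = 0.780(1 − 0.705) / [0.705(1 − 0.780)]
n = 0.230100 / 0.155100 ≈ 1.4836
Items needed = n × 82 = 1.4836 × 82 ≈ 121.66 → round up to 122

122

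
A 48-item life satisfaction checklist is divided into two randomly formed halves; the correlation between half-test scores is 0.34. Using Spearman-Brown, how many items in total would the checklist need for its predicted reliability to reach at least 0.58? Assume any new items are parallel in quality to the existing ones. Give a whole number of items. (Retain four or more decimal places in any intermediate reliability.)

65

Corrected full-test reliability: r_full = 2 × 0.34 / (1 + 0.34) ≈ 0.5075
n = r_tgt(1 − r_full) / [r_full(1 − r_tgt)] = 0.58 × 0.4925 / (0.5075 × 0.42) ≈ 1.3401
Required items = 1.3401 × 48 = 64.32, so 65 items.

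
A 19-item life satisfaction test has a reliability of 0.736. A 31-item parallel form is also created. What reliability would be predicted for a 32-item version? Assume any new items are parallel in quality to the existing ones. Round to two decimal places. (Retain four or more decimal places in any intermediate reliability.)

Only the ratio of lengths matters: n = 32/19 = 1.6842
r_{32} = n·r / (1 + (n − 1)·r) = 1.2396 / 1.5036 ≈ 0.8244

0.82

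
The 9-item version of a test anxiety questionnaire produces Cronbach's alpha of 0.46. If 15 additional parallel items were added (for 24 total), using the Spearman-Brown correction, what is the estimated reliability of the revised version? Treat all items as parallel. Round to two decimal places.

0.69

Length ratio n = 24/9 = 2.6667
Apply the Spearman-Brown prophecy formula, r' = nr / [1 + (n − 1)r]:
r_new = (2.6667 × 0.46) / (1 + (2.6667 − 1) × 0.46)
r_new = 1.2267 / 1.7667 ≈ 0.6943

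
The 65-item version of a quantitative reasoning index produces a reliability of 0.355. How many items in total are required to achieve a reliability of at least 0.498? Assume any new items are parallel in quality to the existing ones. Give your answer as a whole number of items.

Invert Spearman-Brown to solve for n:
n = r*(1 − r) / [ r (1 − r*) ]
n = 0.498 × (1 − 0.355) / [ 0.355 × (1 − 0.498) ]
  = 0.321210 / 0.178210 = 1.8024
Items needed = n × 65 = 1.8024 × 65 ≈ 117.16 → round up to 118

118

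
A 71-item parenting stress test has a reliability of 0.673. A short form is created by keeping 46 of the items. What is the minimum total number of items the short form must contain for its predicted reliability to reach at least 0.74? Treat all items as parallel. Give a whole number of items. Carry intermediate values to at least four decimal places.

Short-form reliability: n = 46/71 = 0.6479; r_46 = n·r/(1+(n−1)r) ≈ 0.5714
Then solve for n' with r_old = 0.5714, r_target = 0.74: n' = 0.74(1 − 0.5714)/[0.5714(1 − 0.74)] = 2.1349
Total items = 2.1349 × 46 = 98.21, rounded up to 99.

99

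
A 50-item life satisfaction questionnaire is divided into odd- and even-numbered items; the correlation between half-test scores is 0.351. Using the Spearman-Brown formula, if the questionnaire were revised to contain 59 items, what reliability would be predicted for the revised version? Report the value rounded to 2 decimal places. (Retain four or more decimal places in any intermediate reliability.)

0.56

Spearman-Brown correction (n = 2): r_full = 2·0.351/(1 + 0.351) = 0.5196
Length factor from 50 to 59 items: n = 59/50 = 1.1800
r_new = n·r_full / (1 + (n − 1)·r_full) = 0.6131 / 1.0935 ≈ 0.5607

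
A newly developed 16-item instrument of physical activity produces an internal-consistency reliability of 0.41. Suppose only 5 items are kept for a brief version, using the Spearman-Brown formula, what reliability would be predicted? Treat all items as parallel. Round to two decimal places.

0.18

Length ratio n = 5/16 = 0.3125
By Spearman-Brown, r_new = n r / (1 + (n − 1) r).
r_new = 0.3125·0.41 / [1 + (0.3125 − 1)·0.41]
     = 0.1281 / 0.7181 = 0.1784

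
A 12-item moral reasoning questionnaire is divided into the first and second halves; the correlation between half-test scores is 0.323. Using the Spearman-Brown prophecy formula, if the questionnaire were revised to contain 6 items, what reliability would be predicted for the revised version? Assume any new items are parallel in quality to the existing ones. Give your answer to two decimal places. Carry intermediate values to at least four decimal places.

Spearman-Brown correction (n = 2): r_full = 2·0.323/(1 + 0.323) = 0.4883
Then adjust to 6 items: n = 6/12 = 0.5000
r_new = n·r_full / (1 + (n − 1)·r_full) = 0.2442 / 0.7559 ≈ 0.3231

0.32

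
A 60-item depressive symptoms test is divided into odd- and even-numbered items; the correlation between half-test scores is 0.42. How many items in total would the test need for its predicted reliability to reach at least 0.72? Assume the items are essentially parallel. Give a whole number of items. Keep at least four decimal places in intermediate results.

107

r_full = 2(0.42)/(1 + 0.42) = 0.5915
n = r_tgt(1 − r_full) / [r_full(1 − r_tgt)] = 0.72 × 0.4085 / (0.5915 × 0.28) ≈ 1.7759
Items = 1.7759 × 60 ≈ 106.55 → 107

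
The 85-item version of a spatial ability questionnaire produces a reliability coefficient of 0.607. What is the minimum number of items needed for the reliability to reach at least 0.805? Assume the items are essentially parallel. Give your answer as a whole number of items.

228

n = 0.805 × (1 − 0.607) / [ 0.607 × (1 − 0.805) ]
n = 0.316365 / 0.118365 ≈ 2.6728
So the test needs 2.6728 × 85 ≈ 227.19 items; rounding up, 228.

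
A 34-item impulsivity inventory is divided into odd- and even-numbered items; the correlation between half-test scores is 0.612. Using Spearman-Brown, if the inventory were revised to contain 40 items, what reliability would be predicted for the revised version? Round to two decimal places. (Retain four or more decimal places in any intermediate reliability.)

First correct the split-half correlation to full-test reliability: r_full = 2 × 0.612 / (1 + 0.612) ≈ 0.7593
Then adjust to 40 items: n = 40/34 = 1.1765
r_new = n·r_full / (1 + (n − 1)·r_full) = 0.8933 / 1.1340 ≈ 0.7877

0.79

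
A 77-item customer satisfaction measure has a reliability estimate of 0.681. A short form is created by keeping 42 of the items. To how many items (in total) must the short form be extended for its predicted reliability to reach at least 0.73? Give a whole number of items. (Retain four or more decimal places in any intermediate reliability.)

First, r for the 42-item form: n = 42/77 = 0.5455, so r_42 = 0.5455·0.681/(1 + (0.5455 − 1)·0.681) = 0.5380
Then solve for n' with r_old = 0.5380, r_target = 0.73: n' = 0.73(1 − 0.5380)/[0.5380(1 − 0.73)] = 2.3218
Items = 2.3218 × 42 ≈ 97.52 → 98

98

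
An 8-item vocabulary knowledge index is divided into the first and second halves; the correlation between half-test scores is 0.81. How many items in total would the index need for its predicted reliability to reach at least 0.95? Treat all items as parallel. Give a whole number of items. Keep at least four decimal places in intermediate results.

r_full = 2(0.81)/(1 + 0.81) = 0.8950
Solve Spearman-Brown for n: n = 0.95(1 − 0.8950) / [0.8950(1 − 0.95)] = 2.2291
Required items = 2.2291 × 8 = 17.83, so 18 items.

18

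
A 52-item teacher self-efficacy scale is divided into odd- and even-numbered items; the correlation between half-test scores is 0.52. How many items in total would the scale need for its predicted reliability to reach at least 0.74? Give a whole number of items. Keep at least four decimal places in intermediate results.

69

r_full = 2(0.52)/(1 + 0.52) = 0.6842
n = r_tgt(1 − r_full) / [r_full(1 − r_tgt)] = 0.74 × 0.3158 / (0.6842 × 0.26) ≈ 1.3137
Required items = 1.3137 × 52 = 68.31, so 69 items.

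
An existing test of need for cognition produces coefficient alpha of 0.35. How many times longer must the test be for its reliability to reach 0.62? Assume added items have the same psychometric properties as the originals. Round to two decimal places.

Invert Spearman-Brown to solve for n:
n = r_target (1 − r_old) / [ r_old (1 − r_target) ]
n = 0.62 × (1 − 0.35) / [ 0.35 × (1 − 0.62) ]
  = 0.4030 / 0.1330 = 3.0301

3.03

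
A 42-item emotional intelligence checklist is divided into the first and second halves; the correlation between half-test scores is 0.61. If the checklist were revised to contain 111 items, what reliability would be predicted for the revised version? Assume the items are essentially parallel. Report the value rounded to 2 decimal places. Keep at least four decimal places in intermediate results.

0.89

Full-test reliability from the split-half r: r_full = 2(0.61)/(1 + 0.61) = 0.7578
Length factor from 42 to 111 items: n = 111/42 = 2.6429
r_new = n·r_full / (1 + (n − 1)·r_full) = 2.0028 / 2.2450 ≈ 0.8921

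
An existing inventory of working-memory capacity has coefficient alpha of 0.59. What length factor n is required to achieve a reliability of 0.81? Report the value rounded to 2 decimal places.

2.96

Invert Spearman-Brown to solve for n:
n = r_target (1 − r_old) / [ r_old (1 − r_target) ]
n = 0.81(1 − 0.59) / [0.59(1 − 0.81)]
n = 0.3321 / 0.1121 ≈ 2.9625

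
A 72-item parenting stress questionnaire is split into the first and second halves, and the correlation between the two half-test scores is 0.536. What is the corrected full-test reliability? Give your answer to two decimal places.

The full test is twice the length of either half (n = 2).
r_full = 2r_hh / (1 + r_hh) = 2 × 0.536 / (1 + 0.536)
r_full = 1.0720 / 1.5360 ≈ 0.6979

0.70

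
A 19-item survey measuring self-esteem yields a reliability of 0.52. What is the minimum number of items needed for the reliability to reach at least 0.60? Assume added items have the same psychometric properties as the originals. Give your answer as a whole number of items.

27

Rearranging the Spearman-Brown formula for n,
n = r*(1 − r) / [ r (1 − r*) ]
n = 0.60 × (1 − 0.52) / [ 0.52 × (1 − 0.60) ]
n = 0.2880 / 0.2080 ≈ 1.3846
Items needed = n × 19 = 1.3846 × 19 ≈ 26.31 → round up to 27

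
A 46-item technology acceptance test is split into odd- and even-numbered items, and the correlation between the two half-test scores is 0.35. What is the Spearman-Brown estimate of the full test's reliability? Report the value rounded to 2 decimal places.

0.52

Each half is half the length of the full test, so the full test is n = 2 times a half.
r_full = 2(0.35) / (1 + 0.35)
r_full = 0.7000 / 1.3500 ≈ 0.5185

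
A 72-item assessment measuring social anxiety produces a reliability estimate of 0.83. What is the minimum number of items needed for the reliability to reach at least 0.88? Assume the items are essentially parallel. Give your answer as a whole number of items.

109

n = 0.88 × (1 − 0.83) / [ 0.83 × (1 − 0.88) ]
  = 0.1496 / 0.0996 = 1.5020
Items needed = n × 72 = 1.5020 × 72 ≈ 108.14 → round up to 109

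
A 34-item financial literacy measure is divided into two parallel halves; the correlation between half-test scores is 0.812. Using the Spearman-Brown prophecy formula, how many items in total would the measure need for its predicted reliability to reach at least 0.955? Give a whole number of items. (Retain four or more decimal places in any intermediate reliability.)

r_full = 2(0.812)/(1 + 0.812) = 0.8962
Solve Spearman-Brown for n: n = 0.955(1 − 0.8962) / [0.8962(1 − 0.955)] = 2.4580
Items = 2.4580 × 34 ≈ 83.57 → 84

84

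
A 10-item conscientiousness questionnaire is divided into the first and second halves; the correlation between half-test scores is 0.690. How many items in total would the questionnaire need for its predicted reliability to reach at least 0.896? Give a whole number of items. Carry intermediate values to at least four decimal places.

20

Corrected full-test reliability: r_full = 2 × 0.690 / (1 + 0.690) ≈ 0.8166
n = r_tgt(1 − r_full) / [r_full(1 − r_tgt)] = 0.896 × 0.1834 / (0.8166 × 0.104) ≈ 1.9349
Required items = 1.9349 × 10 = 19.35, so 20 items.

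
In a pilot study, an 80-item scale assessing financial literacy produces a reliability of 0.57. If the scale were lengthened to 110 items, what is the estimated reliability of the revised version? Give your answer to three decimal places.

Length ratio n = 110/80 = 1.375
Apply the Spearman-Brown prophecy formula, r' = nr / [1 + (n − 1)r]:
r_new = (1.375 × 0.57) / (1 + (1.375 − 1) × 0.57)
r_new = 0.7837 / 1.2138 ≈ 0.6457

0.646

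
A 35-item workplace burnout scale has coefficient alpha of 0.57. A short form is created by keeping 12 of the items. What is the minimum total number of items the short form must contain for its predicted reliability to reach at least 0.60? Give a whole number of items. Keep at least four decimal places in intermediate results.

Short-form reliability: n = 12/35 = 0.3429; r_12 = n·r/(1+(n−1)r) ≈ 0.3125
Then solve for n' with r_old = 0.3125, r_target = 0.60: n' = 0.60(1 − 0.3125)/[0.3125(1 − 0.60)] = 3.3000
Total items = 3.3000 × 12 = 39.60, rounded up to 40.

40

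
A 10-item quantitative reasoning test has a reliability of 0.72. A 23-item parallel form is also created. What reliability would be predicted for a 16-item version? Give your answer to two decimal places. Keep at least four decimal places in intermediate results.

0.80

Only the ratio of lengths matters: n = 16/10 = 1.6000
r_{16} = n·r / (1 + (n − 1)·r) = 1.1520 / 1.4320 ≈ 0.8045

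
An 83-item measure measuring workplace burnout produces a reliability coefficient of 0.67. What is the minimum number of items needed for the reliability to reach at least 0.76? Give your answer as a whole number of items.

n = [0.76 × 0.33] / [0.67 × 0.24]
  = 0.2508 / 0.1608 = 1.5597
Items needed = n × 83 = 1.5597 × 83 ≈ 129.46 → round up to 130

130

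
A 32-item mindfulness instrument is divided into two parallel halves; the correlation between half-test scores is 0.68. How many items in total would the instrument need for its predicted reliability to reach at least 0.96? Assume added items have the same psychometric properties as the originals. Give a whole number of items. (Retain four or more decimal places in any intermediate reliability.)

r_full = 2(0.68)/(1 + 0.68) = 0.8095
Solve Spearman-Brown for n: n = 0.96(1 − 0.8095) / [0.8095(1 − 0.96)] = 5.6479
Items = 5.6479 × 32 ≈ 180.73 → 181

181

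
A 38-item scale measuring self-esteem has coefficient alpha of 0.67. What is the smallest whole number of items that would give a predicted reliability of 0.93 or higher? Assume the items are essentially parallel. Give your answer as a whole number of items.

Rearranging the Spearman-Brown formula for n,
n = r_target (1 − r_old) / [ r_old (1 − r_target) ]
n = 0.93(1 − 0.67) / [0.67(1 − 0.93)]
n = 0.3069 / 0.0469 ≈ 6.5437
Items needed = n × 38 = 6.5437 × 38 ≈ 248.66 → round up to 249

249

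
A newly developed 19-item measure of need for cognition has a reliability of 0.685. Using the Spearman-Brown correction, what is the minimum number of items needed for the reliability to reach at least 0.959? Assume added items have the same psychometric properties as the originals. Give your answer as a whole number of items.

205

Invert Spearman-Brown to solve for n:
n = r_target (1 − r_old) / [ r_old (1 − r_target) ]
n = [0.959 × 0.315] / [0.685 × 0.041]
n = 0.302085 / 0.028085 ≈ 10.7561
So the test needs 10.7561 × 19 ≈ 204.37 items; rounding up, 205.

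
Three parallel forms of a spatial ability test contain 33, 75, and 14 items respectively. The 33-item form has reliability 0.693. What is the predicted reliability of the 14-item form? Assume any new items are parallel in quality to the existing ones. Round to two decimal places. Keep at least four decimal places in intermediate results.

0.49

Only the ratio of lengths matters: n = 14/33 = 0.4242
r_{14} = n·r / (1 + (n − 1)·r) = 0.2940 / 0.6010 ≈ 0.4892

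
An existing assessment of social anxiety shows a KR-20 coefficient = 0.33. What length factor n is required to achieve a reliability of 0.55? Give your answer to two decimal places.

2.48

n = 0.55(1 − 0.33) / [0.33(1 − 0.55)]
  = 0.3685 / 0.1485 = 2.4815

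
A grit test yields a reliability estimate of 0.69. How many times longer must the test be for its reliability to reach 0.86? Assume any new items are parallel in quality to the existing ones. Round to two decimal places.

2.76

n = 0.86(1 − 0.69) / [0.69(1 − 0.86)]
  = 0.2666 / 0.0966 = 2.7598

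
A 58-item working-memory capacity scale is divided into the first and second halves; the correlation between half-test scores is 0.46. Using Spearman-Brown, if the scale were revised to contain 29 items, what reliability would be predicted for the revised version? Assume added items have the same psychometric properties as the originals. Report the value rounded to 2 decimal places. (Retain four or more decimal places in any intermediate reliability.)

Full-test reliability from the split-half r: r_full = 2(0.46)/(1 + 0.46) = 0.6301
Length factor from 58 to 29 items: n = 29/58 = 0.5000
r_new = n·r_full / (1 + (n − 1)·r_full) = 0.3150 / 0.6849 ≈ 0.4599

0.46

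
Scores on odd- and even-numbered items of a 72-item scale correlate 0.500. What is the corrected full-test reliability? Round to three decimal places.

Apply the Spearman-Brown correction with n = 2:
r_full = 2r_hh / (1 + r_hh) = 2 × 0.500 / (1 + 0.500)
r_full = 1.0000 / 1.5000 ≈ 0.6667

0.667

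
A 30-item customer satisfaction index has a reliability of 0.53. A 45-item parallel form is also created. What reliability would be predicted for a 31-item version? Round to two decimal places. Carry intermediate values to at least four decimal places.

The 45-item form is not needed; work directly from the 30-item form with n = 31/30 = 1.0333.
r_{31} = n·r / (1 + (n − 1)·r) = 0.5476 / 1.0176 ≈ 0.5381

0.54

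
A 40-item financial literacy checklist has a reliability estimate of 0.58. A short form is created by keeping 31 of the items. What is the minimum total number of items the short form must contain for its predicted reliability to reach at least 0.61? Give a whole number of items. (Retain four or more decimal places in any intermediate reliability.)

46

Short-form reliability: n = 31/40 = 0.7750; r_31 = n·r/(1+(n−1)r) ≈ 0.5170
Then solve for n' with r_old = 0.5170, r_target = 0.61: n' = 0.61(1 − 0.5170)/[0.5170(1 − 0.61)] = 1.4612
Total items = 1.4612 × 31 = 45.30, rounded up to 46.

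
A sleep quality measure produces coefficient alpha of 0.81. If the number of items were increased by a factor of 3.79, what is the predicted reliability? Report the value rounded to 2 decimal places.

0.94

Spearman-Brown: r_new = n·r / (1 + (n − 1)·r)
r_new = 3.79·0.81 / [1 + (3.79 − 1)·0.81]
r_new = 3.0699 / 3.2599 ≈ 0.9417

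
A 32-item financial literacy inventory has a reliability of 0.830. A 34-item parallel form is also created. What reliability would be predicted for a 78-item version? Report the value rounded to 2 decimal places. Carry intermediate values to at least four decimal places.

Only the ratio of lengths matters: n = 78/32 = 2.4375
r_{78} = n·r / (1 + (n − 1)·r) = 2.0231 / 2.1931 ≈ 0.9225

0.92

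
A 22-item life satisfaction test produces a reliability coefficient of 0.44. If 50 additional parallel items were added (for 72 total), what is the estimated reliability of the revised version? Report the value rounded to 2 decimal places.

0.72

The new length is 72/22 = 3.2727 times the old.
r_new = 3.2727·0.44 / [1 + (3.2727 − 1)·0.44]
r_new = 1.4400 / 2.0000 ≈ 0.7200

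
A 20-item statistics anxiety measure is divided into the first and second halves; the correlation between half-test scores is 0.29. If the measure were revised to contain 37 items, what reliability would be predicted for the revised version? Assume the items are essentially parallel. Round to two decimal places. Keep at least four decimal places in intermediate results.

Full-test reliability from the split-half r: r_full = 2(0.29)/(1 + 0.29) = 0.4496
Then adjust to 37 items: n = 37/20 = 1.8500
r_new = n·r_full / (1 + (n − 1)·r_full) = 0.8318 / 1.3822 ≈ 0.6018

0.60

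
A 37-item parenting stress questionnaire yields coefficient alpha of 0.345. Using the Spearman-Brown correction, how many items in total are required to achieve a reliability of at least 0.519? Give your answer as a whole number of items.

76

Rearranging the Spearman-Brown formula for n,
n = r*(1 − r) / [ r (1 − r*) ]
n = 0.519 × (1 − 0.345) / [ 0.345 × (1 − 0.519) ]
n = 0.339945 / 0.165945 ≈ 2.0485
2.0485 × 37 = 75.79 → 76 items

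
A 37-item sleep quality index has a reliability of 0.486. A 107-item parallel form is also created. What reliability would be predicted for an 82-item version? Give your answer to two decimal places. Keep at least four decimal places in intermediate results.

0.68

The 107-item form is not needed; work directly from the 37-item form with n = 82/37 = 2.2162.
r_{82} = n·r / (1 + (n − 1)·r) = 1.0771 / 1.5911 ≈ 0.6770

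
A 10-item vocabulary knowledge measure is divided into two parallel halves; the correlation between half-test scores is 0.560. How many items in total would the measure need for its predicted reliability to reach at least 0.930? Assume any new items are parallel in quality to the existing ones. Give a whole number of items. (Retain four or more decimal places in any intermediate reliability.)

53

Corrected full-test reliability: r_full = 2 × 0.560 / (1 + 0.560) ≈ 0.7179
Solve Spearman-Brown for n: n = 0.930(1 − 0.7179) / [0.7179(1 − 0.930)] = 5.2206
Items = 5.2206 × 10 ≈ 52.21 → 53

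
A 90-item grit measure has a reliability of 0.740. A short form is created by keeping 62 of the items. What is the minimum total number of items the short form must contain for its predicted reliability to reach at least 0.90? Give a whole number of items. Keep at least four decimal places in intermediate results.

285

Short-form reliability: n = 62/90 = 0.6889; r_62 = n·r/(1+(n−1)r) ≈ 0.6622
Then solve for n' with r_old = 0.6622, r_target = 0.90: n' = 0.90(1 − 0.6622)/[0.6622(1 − 0.90)] = 4.5911
Total items = 4.5911 × 62 = 284.65, rounded up to 285.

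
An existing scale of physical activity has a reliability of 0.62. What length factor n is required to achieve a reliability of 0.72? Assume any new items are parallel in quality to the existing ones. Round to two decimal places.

1.58

Spearman-Brown solved for the length factor n:
n = r_target (1 − r_old) / [ r_old (1 − r_target) ]
n = [0.72 × 0.38] / [0.62 × 0.28]
  = 0.2736 / 0.1736 = 1.5760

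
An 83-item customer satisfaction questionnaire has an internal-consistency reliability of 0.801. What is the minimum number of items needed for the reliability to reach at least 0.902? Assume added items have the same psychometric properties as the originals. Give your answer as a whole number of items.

Invert Spearman-Brown to solve for n:
n = r*(1 − r) / [ r (1 − r*) ]
n = 0.902 × (1 − 0.801) / [ 0.801 × (1 − 0.902) ]
  = 0.179498 / 0.078498 = 2.2867
Items needed = n × 83 = 2.2867 × 83 ≈ 189.80 → round up to 190

190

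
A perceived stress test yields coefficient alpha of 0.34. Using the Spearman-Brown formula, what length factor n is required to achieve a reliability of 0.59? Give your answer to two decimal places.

2.79

Rearranging the Spearman-Brown formula for n,
n = r_target (1 − r_old) / [ r_old (1 − r_target) ]
n = 0.59 × (1 − 0.34) / [ 0.34 × (1 − 0.59) ]
  = 0.3894 / 0.1394 = 2.7934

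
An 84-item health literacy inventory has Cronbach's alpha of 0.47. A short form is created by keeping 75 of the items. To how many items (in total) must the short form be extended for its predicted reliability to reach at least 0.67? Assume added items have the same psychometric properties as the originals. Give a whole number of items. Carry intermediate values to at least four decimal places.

First, r for the 75-item form: n = 75/84 = 0.8929, so r_75 = 0.8929·0.47/(1 + (0.8929 − 1)·0.47) = 0.4419
Length factor from the short form to reach 0.67: n' = 0.67(1 − 0.4419) / [0.4419(1 − 0.67)] ≈ 2.5642
Total items = 2.5642 × 75 = 192.31, rounded up to 193.

193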